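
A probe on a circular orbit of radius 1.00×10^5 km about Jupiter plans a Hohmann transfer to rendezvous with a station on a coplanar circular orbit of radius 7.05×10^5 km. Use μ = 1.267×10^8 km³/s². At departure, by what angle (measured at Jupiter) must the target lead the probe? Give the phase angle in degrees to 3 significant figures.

φ = 102°

Semi-major axis of the transfer orbit: a_t = (1.000×10^5 + 7.050×10^5)/2 = 4.025×10^5 km.
The half-period of the transfer ellipse is t = π√(a_t³/μ) = 71271 s.
The target's mean motion on its circular orbit is ω₂ = √(μ/r₂³) = 1.9015×10^-5 rad/s.
Angle swept by the target during transfer: ω₂·t = 1.3552 rad = 77.65°.
The probe traverses 180° on the transfer ellipse, so the target must lead by 180° − 77.65° = 102°.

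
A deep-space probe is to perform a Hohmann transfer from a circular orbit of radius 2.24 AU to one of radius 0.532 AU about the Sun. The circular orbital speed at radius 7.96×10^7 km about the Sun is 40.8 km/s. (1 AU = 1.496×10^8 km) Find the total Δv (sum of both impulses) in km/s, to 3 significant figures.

Δv = 18.6 km/s

From the circular-orbit relation v² = μ/r at r = 7.96×10^7 km: μ = v²r = (40.8)² × 7.96×10^7 = 1.32505×10^11 km³/s².
In km: r₁ = 2.24 × 1.496×10^8 = 3.35104×10^8 km; r₂ = 0.532 × 1.496×10^8 = 7.95872×10^7 km.
Semi-major axis of the transfer orbit: a_t = (3.35104×10^8 + 7.95872×10^7)/2 = 2.073456×10^8 km.
At r₁ the circular-orbit speed is v₁ = √(μ/r₁) = 19.88506 km/s.
On the transfer ellipse at r₁, v² = μ(2/r − 1/a) gives v_a = √[μ(2/r₁ − 1/a_t)] = 12.31973 km/s.
First burn Δv₁ = |v_a − v₁| = 7.5653 km/s.
At r₂, v₂ = √(μ/r₂) = 40.8033 km/s.
Transfer-orbit speed at r₂: v_p = √[μ(2/r₂ − 1/a_t)] = 51.8725 km/s.
Second burn Δv₂ = |v₂ − v_p| = 11.069 km/s.
Δv = Δv₁ + Δv₂ = 7.5653 + 11.069 = 18.63 km/s.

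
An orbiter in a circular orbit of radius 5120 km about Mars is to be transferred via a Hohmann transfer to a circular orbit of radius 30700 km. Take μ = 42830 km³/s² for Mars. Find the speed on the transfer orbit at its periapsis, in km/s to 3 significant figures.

v = 3.79 km/s

Semi-major axis of the transfer orbit: a_t = (5120 + 30700)/2 = 17910 km.
At periapsis, r = 5120 km.
From the vis-viva equation, v = √[μ(2/r − 1/a_t)] = 3.787 km/s.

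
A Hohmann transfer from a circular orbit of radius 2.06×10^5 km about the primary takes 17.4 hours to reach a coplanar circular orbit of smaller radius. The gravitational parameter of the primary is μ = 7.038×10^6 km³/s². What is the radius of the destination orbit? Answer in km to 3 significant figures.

Transfer time t = 17.4 hours = 62640 s, and t = π√(a_t³/μ).
So a_t = (μ t²/π²)^(1/3) = (7.038×10^6 × (62640)² / π²)^(1/3) = 1.4091×10^5 km.
Since a_t = (r₁ + r₂)/2, r₂ = 2a_t − r₁ = 2×1.4091×10^5 − 2.060×10^5 = 75820 km.

r₂ = 75800 km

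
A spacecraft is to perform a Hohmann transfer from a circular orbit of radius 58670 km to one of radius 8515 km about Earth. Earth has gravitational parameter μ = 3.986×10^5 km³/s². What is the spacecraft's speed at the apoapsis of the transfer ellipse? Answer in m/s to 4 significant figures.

v = 1312 m/s

Semi-major axis of the transfer orbit: a_t = (58670 + 8515)/2 = 33592.5 km.
The apoapsis of the transfer ellipse is at r = 58670 km.
From the vis-viva equation, v = √[μ(2/r − 1/a_t)] = 1.312 km/s.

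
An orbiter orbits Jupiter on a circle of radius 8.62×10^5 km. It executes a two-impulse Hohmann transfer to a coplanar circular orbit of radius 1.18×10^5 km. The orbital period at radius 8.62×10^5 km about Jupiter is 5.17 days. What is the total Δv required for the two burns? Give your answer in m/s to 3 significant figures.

From Kepler's third law T² = 4π²r³/μ at r = 8.62×10^5 km, T = 5.17 days = 5.17 × 86400 s = 4.46688×10^5 s: μ = 4π²r³/T² = 1.26728×10^8 km³/s².
Transfer-ellipse semi-major axis a_t = (r₁ + r₂)/2 = (8.620×10^5 + 1.180×10^5)/2 = 4.900×10^5 km.
At r₁ the circular-orbit speed is v₁ = √(μ/r₁) = 12.125 km/s.
Transfer-orbit speed at r₁ (v² = μ(2/r − 1/a)): v_a = √[μ(2/r₁ − 1/a_t)] = 5.9501 km/s.
First burn Δv₁ = |v_a − v₁| = 6.1749 km/s.
Circular speed at r₂: v₂ = √(μ/r₂) = 32.771 km/s.
Transfer-orbit speed at r₂: v_p = √[μ(2/r₂ − 1/a_t)] = 43.466 km/s.
Second burn Δv₂ = |v₂ − v_p| = 10.695 km/s.
Total Δv = Δv₁ + Δv₂ = 16.87 km/s.

Δv = 16900 m/s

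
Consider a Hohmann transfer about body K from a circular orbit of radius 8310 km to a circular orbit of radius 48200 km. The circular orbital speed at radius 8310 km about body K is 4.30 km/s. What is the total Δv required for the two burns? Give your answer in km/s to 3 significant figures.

Δv = 2.13 km/s

From the circular-orbit relation v² = μ/r at r = 8310 km: μ = v²r = (4.30)² × 8310 = 1.53652×10^5 km³/s².
Transfer-ellipse semi-major axis a_t = (r₁ + r₂)/2 = (8310 + 48200)/2 = 28255 km.
Circular speed at r₁: v₁ = √(μ/r₁) = √(1.53652×10^5/8310) = 4.300 km/s.
On the transfer ellipse at r₁, vis-viva gives v_p = √[μ(2/r₁ − 1/a_t)] = 5.616 km/s.
First burn Δv₁ = |v_p − v₁| = 1.316 km/s.
Circular speed at r₂: v₂ = √(μ/r₂) = 1.78544 km/s.
Transfer-orbit speed at r₂: v_a = √[μ(2/r₂ − 1/a_t)] = 0.968274 km/s.
Second burn Δv₂ = |v₂ − v_a| = 0.8172 km/s.
Δv = Δv₁ + Δv₂ = 1.316 + 0.8172 = 2.133 km/s.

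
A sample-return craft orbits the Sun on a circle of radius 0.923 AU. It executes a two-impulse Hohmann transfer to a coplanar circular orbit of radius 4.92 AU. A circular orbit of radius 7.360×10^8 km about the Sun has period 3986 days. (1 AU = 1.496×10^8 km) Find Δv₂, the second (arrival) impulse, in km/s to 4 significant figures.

Δv₂ = 5.880 km/s

From Kepler's third law T² = 4π²r³/μ at r = 7.360×10^8 km, T = 3986 days = 3986 × 86400 s = 3.443904×10^8 s: μ = 4π²r³/T² = 1.32706×10^11 km³/s².
In km: r₁ = 0.923 × 1.496×10^8 = 1.380808×10^8 km; r₂ = 4.92 × 1.496×10^8 = 7.36032×10^8 km.
The Hohmann ellipse has a_t = (r₁ + r₂)/2 = 4.370564×10^8 km.
Circular speed at r = 7.36032×10^8 km: v_c = √(μ/r) = 13.4276 km/s.
Vis-viva on the transfer ellipse at r = 7.36032×10^8 km gives v_t = √[μ(2/r − 1/a_t)] = 7.54736 km/s.
Δv₂ = |v_t − v_c| = |7.54736 − 13.4276| = 5.880 km/s.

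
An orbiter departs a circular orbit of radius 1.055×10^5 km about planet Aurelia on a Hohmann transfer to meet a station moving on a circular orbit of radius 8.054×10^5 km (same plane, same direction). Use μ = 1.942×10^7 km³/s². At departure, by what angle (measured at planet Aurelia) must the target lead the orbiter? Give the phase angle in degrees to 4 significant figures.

φ = 103.5°

The Hohmann ellipse has a_t = (r₁ + r₂)/2 = 4.5545×10^5 km.
The half-period of the transfer ellipse is t = π√(a_t³/μ) = 2.19122×10^5 s.
The target's mean motion on its circular orbit is ω₂ = √(μ/r₂³) = 6.09687×10^-6 rad/s.
Angle swept by the target during transfer: ω₂·t = 1.33596 rad = 76.54°.
Arrival is 180° from departure on the ellipse, so φ = 180° − 76.54° = 103.5°.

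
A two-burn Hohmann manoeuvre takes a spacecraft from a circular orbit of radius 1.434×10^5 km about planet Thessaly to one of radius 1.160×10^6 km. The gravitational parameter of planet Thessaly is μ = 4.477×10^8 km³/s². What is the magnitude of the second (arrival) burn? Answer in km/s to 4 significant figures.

Δv₂ = 10.43 km/s

Transfer-ellipse semi-major axis a_t = (r₁ + r₂)/2 = (1.434×10^5 + 1.160×10^6)/2 = 6.517×10^5 km.
On the circular orbit at r = 1.160×10^6 km, v_c = √(μ/r) = 19.646 km/s.
Transfer-orbit speed at the same r (vis-viva, a = a_t): v_t = √[μ(2/r − 1/a_t)] = 9.2154 km/s.
Δv₂ = |v_t − v_c| = |9.2154 − 19.646| = 10.43 km/s.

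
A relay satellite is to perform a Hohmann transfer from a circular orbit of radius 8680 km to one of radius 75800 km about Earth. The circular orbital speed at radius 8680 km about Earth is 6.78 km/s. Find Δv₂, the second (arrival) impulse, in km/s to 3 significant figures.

From the circular-orbit relation v² = μ/r at r = 8680 km: μ = v²r = (6.78)² × 8680 = 3.99006×10^5 km³/s².
Semi-major axis of the transfer orbit: a_t = (8680 + 75800)/2 = 42240 km.
Circular speed at r = 75800 km: v_c = √(μ/r) = 2.294 km/s.
Vis-viva on the transfer ellipse at r = 75800 km gives v_t = √[μ(2/r − 1/a_t)] = 1.040 km/s.
Δv₂ = |v_t − v_c| = |1.040 − 2.294| = 1.254 km/s.

Δv₂ = 1.25 km/s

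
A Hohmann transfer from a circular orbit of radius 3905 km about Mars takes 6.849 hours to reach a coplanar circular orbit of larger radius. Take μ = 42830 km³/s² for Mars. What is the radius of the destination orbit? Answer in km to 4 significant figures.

r₂ = 23730 km

Transfer time t = 6.849 hours = 24656.4 s, and t = π√(a_t³/μ).
So a_t = (μ t²/π²)^(1/3) = (42830 × (24656.4)² / π²)^(1/3) = 13818 km.
Since a_t = (r₁ + r₂)/2, r₂ = 2a_t − r₁ = 2×13818 − 3905 = 23731 km.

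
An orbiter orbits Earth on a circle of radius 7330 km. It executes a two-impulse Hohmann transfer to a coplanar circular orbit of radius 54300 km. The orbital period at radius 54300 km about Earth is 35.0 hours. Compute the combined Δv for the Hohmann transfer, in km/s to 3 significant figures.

Δv = 3.80 km/s

From Kepler's third law T² = 4π²r³/μ at r = 54300 km, T = 35.0 hours = 35.0 × 3600 s = 1.260×10^5 s: μ = 4π²r³/T² = 3.98124×10^5 km³/s².
Semi-major axis of the transfer orbit: a_t = (7330 + 54300)/2 = 30815 km.
Circular speed at r₁: v₁ = √(μ/r₁) = √(3.98124×10^5/7330) = 7.370 km/s.
Transfer-orbit speed at r₁ (vis-viva equation): v_p = √[μ(2/r₁ − 1/a_t)] = 9.783 km/s.
First burn Δv₁ = |v_p − v₁| = 2.413 km/s.
Circular speed at r₂: v₂ = √(μ/r₂) = 2.708 km/s.
Transfer-orbit speed at r₂: v_a = √[μ(2/r₂ − 1/a_t)] = 1.321 km/s.
Second burn Δv₂ = |v₂ − v_a| = 1.387 km/s.
Δv = Δv₁ + Δv₂ = 2.413 + 1.387 = 3.800 km/s.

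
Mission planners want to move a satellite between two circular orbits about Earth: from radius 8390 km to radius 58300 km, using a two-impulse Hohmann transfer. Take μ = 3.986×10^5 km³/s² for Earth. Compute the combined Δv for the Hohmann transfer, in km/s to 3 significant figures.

The Hohmann ellipse has a_t = (r₁ + r₂)/2 = 33345 km.
Circular speed at r₁: v₁ = √(μ/r₁) = √(3.986×10^5/8390) = 6.893 km/s.
Transfer-orbit speed at r₁ (vis-viva): v_p = √[μ(2/r₁ − 1/a_t)] = 9.114 km/s.
First burn Δv₁ = |v_p − v₁| = 2.221 km/s.
At r₂, v₂ = √(μ/r₂) = 2.615 km/s.
Transfer-orbit speed at r₂: v_a = √[μ(2/r₂ − 1/a_t)] = 1.312 km/s.
Second burn Δv₂ = |v₂ − v_a| = 1.303 km/s.
Δv = Δv₁ + Δv₂ = 2.221 + 1.303 = 3.524 km/s.

Δv = 3.52 km/s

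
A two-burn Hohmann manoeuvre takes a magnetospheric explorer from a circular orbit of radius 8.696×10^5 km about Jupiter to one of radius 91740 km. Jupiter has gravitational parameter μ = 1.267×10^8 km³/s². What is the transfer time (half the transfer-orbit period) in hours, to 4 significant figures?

t = 25.84 hours

Semi-major axis of the transfer orbit: a_t = (8.696×10^5 + 91740)/2 = 4.8067×10^5 km.
By Kepler's third law the transfer-orbit period is T = 2π√(a_t³/μ), so t = T/2 = 93010 s.
Converting: 93010 s ÷ 3600 s/hour = 25.84 hours.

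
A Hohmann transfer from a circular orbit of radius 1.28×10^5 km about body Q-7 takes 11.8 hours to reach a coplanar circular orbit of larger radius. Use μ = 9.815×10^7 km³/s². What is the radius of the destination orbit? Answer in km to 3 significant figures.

Transfer time t = 11.8 hours = 42480 s, and t = π√(a_t³/μ).
So a_t = (μ t²/π²)^(1/3) = (9.815×10^7 × (42480)² / π²)^(1/3) = 2.6181×10^5 km.
Since a_t = (r₁ + r₂)/2, r₂ = 2a_t − r₁ = 2×2.6181×10^5 − 1.280×10^5 = 3.9562×10^5 km.

r₂ = 3.96×10^5 km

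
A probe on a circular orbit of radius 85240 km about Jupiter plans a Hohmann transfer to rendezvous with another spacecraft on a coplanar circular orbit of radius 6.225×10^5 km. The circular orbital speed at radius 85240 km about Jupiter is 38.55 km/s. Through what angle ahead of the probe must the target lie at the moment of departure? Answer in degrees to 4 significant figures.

φ = 102.9°

From the circular-orbit relation v² = μ/r at r = 85240 km: μ = v²r = (38.55)² × 85240 = 1.26675×10^8 km³/s².
Transfer-ellipse semi-major axis a_t = (r₁ + r₂)/2 = (85240 + 6.225×10^5)/2 = 3.5387×10^5 km.
The half-period of the transfer ellipse is t = π√(a_t³/μ) = 58758 s.
The target's mean motion on its circular orbit is ω₂ = √(μ/r₂³) = 2.2916×10^-5 rad/s.
Angle swept by the target during transfer: ω₂·t = 1.3465 rad = 77.149°.
The probe traverses 180° on the transfer ellipse, so the target must lead by 180° − 77.149° = 102.9°.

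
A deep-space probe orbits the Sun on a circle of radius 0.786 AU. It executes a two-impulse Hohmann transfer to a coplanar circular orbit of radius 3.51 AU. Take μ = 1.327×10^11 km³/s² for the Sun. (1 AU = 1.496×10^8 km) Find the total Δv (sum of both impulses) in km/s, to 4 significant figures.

Δv = 15.63 km/s

In km: r₁ = 0.786 × 1.496×10^8 = 1.175856×10^8 km; r₂ = 3.51 × 1.496×10^8 = 5.25096×10^8 km.
Semi-major axis of the transfer orbit: a_t = (1.175856×10^8 + 5.25096×10^8)/2 = 3.213408×10^8 km.
Circular speed at r₁: v₁ = √(μ/r₁) = √(1.327×10^11/1.175856×10^8) = 33.594 km/s.
Transfer-orbit speed at r₁ (vis-viva equation): v_p = √[μ(2/r₁ − 1/a_t)] = 42.943 km/s.
First burn Δv₁ = |v_p − v₁| = 9.349 km/s.
Circular speed at r₂: v₂ = √(μ/r₂) = 15.897 km/s.
Transfer-orbit speed at r₂: v_a = √[μ(2/r₂ − 1/a_t)] = 9.6163 km/s.
Second burn Δv₂ = |v₂ − v_a| = 6.281 km/s.
Total Δv = Δv₁ + Δv₂ = 15.63 km/s.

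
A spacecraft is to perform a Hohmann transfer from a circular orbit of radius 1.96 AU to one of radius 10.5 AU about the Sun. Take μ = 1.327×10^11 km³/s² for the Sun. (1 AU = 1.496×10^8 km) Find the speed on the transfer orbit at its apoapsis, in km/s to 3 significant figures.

v = 5.16 km/s

In km: r₁ = 1.96 × 1.496×10^8 = 2.93216×10^8 km; r₂ = 10.5 × 1.496×10^8 = 1.5708×10^9 km.
Semi-major axis of the transfer orbit: a_t = (2.93216×10^8 + 1.5708×10^9)/2 = 9.32008×10^8 km.
At apoapsis, r = 1.5708×10^9 km.
From the vis-viva equation, v = √[μ(2/r − 1/a_t)] = 5.155 km/s.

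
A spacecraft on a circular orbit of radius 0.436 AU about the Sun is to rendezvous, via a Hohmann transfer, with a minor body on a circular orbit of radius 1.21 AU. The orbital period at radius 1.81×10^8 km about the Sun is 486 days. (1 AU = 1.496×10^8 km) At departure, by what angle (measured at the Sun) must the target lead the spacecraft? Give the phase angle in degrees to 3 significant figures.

From Kepler's third law T² = 4π²r³/μ at r = 1.81×10^8 km, T = 486 days = 486 × 86400 s = 4.19904×10^7 s: μ = 4π²r³/T² = 1.32769×10^11 km³/s².
In km: r₁ = 0.436 × 1.496×10^8 = 6.52256×10^7 km; r₂ = 1.21 × 1.496×10^8 = 1.81016×10^8 km.
Semi-major axis of the transfer orbit: a_t = (6.52256×10^7 + 1.81016×10^8)/2 = 1.231208×10^8 km.
Transfer time t = π√(a_t³/μ) = 1.178×10^7 s.
Target angular speed ω₂ = √(μ/r₂³) = 1.496×10^-7 rad/s.
Angle swept by the target during transfer: ω₂·t = 1.762 rad = 101.0°.
The spacecraft traverses 180° on the transfer ellipse, so the target must lead by 180° − 101.0° = 79.0°.

φ = 79.0°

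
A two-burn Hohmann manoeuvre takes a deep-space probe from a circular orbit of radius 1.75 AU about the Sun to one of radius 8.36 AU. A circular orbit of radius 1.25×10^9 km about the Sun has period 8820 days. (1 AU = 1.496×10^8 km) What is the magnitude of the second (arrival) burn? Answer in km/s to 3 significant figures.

Δv₂ = 4.24 km/s

From Kepler's third law T² = 4π²r³/μ at r = 1.25×10^9 km, T = 8820 days = 8820 × 86400 s = 7.62048×10^8 s: μ = 4π²r³/T² = 1.32778×10^11 km³/s².
In km: r₁ = 1.75 × 1.496×10^8 = 2.618×10^8 km; r₂ = 8.36 × 1.496×10^8 = 1.250656×10^9 km.
The Hohmann ellipse has a_t = (r₁ + r₂)/2 = 7.56228×10^8 km.
On the circular orbit at r = 1.250656×10^9 km, v_c = √(μ/r) = 10.3037 km/s.
Transfer-orbit speed at the same r (vis-viva, a = a_t): v_t = √[μ(2/r − 1/a_t)] = 6.06250 km/s.
Δv₂ = |v_t − v_c| = |6.06250 − 10.3037| = 4.241 km/s.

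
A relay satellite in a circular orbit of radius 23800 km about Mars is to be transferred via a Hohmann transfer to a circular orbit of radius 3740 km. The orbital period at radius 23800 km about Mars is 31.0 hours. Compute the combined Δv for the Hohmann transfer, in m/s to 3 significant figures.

Δv = 1710 m/s

From Kepler's third law T² = 4π²r³/μ at r = 23800 km, T = 31.0 hours = 31.0 × 3600 s = 1.116×10^5 s: μ = 4π²r³/T² = 42732.9 km³/s².
Semi-major axis of the transfer orbit: a_t = (23800 + 3740)/2 = 13770 km.
Circular speed at r₁: v₁ = √(μ/r₁) = √(42732.9/23800) = 1.33996 km/s.
Transfer-orbit speed at r₁ (vis-viva): v_a = √[μ(2/r₁ − 1/a_t)] = 0.698331 km/s.
First burn Δv₁ = |v_a − v₁| = 0.64163 km/s.
At r₂, v₂ = √(μ/r₂) = 3.3802 km/s.
Transfer-orbit speed at r₂: v_p = √[μ(2/r₂ − 1/a_t)] = 4.4439 km/s.
Second burn Δv₂ = |v₂ − v_p| = 1.0637 km/s.
Δv = Δv₁ + Δv₂ = 0.64163 + 1.0637 = 1.705 km/s.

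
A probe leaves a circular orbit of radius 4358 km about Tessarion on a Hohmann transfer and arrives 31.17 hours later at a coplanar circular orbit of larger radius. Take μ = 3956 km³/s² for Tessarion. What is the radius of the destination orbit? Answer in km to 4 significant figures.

Transfer time t = 31.17 hours = 1.12212×10^5 s, and t = π√(a_t³/μ).
So a_t = (μ t²/π²)^(1/3) = (3956 × (1.12212×10^5)² / π²)^(1/3) = 17153 km.
Since a_t = (r₁ + r₂)/2, r₂ = 2a_t − r₁ = 2×17153 − 4358 = 29948 km.

r₂ = 29950 km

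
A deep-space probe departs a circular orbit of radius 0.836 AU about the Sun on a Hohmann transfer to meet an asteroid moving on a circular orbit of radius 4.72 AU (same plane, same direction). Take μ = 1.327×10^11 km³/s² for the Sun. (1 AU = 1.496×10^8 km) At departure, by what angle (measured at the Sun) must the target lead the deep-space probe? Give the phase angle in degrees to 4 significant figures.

φ = 98.72°

In km: r₁ = 0.836 × 1.496×10^8 = 1.250656×10^8 km; r₂ = 4.72 × 1.496×10^8 = 7.06112×10^8 km.
Semi-major axis of the transfer orbit: a_t = (1.250656×10^8 + 7.06112×10^8)/2 = 4.155888×10^8 km.
The half-period of the transfer ellipse is t = π√(a_t³/μ) = 7.30651×10^7 s.
The target's mean motion on its circular orbit is ω₂ = √(μ/r₂³) = 1.94144×10^-8 rad/s.
Angle swept by the target during transfer: ω₂·t = 1.41852 rad = 81.28°.
The deep-space probe traverses 180° on the transfer ellipse, so the target must lead by 180° − 81.28° = 98.72°.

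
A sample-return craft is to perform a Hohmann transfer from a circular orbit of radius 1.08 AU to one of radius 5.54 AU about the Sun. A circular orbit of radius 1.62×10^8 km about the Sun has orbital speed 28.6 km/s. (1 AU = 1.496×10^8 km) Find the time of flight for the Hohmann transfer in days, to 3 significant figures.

t = 1100 days

From the circular-orbit relation v² = μ/r at r = 1.62×10^8 km: μ = v²r = (28.6)² × 1.62×10^8 = 1.32510×10^11 km³/s².
In km: r₁ = 1.08 × 1.496×10^8 = 1.61568×10^8 km; r₂ = 5.54 × 1.496×10^8 = 8.28784×10^8 km.
Transfer-ellipse semi-major axis a_t = (r₁ + r₂)/2 = (1.61568×10^8 + 8.28784×10^8)/2 = 4.95176×10^8 km.
Half the transfer-orbit period gives t = π√(a_t³/μ) = 9.510×10^7 s.
Converting: 9.510×10^7 s ÷ 86400 s/day = 1100 days.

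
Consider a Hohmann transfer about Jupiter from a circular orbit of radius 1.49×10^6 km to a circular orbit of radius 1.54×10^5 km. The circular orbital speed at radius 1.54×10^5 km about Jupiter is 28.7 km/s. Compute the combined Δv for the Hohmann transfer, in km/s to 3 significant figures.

From the circular-orbit relation v² = μ/r at r = 1.54×10^5 km: μ = v²r = (28.7)² × 1.54×10^5 = 1.26848×10^8 km³/s².
Transfer-ellipse semi-major axis a_t = (r₁ + r₂)/2 = (1.490×10^6 + 1.540×10^5)/2 = 8.220×10^5 km.
At r₁ the circular-orbit speed is v₁ = √(μ/r₁) = 9.227 km/s.
Transfer-orbit speed at r₁ (vis-viva): v_a = √[μ(2/r₁ − 1/a_t)] = 3.994 km/s.
First burn Δv₁ = |v_a − v₁| = 5.233 km/s.
Circular speed at r₂: v₂ = √(μ/r₂) = 28.70 km/s.
Transfer-orbit speed at r₂: v_p = √[μ(2/r₂ − 1/a_t)] = 38.64 km/s.
Second burn Δv₂ = |v₂ − v_p| = 9.940 km/s.
Δv = Δv₁ + Δv₂ = 5.233 + 9.940 = 15.17 km/s.

Δv = 15.2 km/s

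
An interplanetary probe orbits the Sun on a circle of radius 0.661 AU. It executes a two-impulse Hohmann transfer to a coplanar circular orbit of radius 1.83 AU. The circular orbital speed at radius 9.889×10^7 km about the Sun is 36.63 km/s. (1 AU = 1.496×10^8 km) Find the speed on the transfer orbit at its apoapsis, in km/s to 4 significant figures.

v = 16.04 km/s

From the circular-orbit relation v² = μ/r at r = 9.889×10^7 km: μ = v²r = (36.63)² × 9.889×10^7 = 1.32686×10^11 km³/s².
In km: r₁ = 0.661 × 1.496×10^8 = 9.88856×10^7 km; r₂ = 1.83 × 1.496×10^8 = 2.73768×10^8 km.
The Hohmann ellipse has a_t = (r₁ + r₂)/2 = 1.863268×10^8 km.
At apoapsis, r = 2.73768×10^8 km.
Applying v² = μ(2/r − 1/a_t): v = 16.04 km/s.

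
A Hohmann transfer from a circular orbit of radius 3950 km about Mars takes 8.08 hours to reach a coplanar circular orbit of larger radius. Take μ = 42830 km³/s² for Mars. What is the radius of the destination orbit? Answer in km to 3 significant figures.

r₂ = 26900 km

Transfer time t = 8.08 hours = 29088 s, and t = π√(a_t³/μ).
So a_t = (μ t²/π²)^(1/3) = (42830 × (29088)² / π²)^(1/3) = 15427 km.
Since a_t = (r₁ + r₂)/2, r₂ = 2a_t − r₁ = 2×15427 − 3950 = 26904 km.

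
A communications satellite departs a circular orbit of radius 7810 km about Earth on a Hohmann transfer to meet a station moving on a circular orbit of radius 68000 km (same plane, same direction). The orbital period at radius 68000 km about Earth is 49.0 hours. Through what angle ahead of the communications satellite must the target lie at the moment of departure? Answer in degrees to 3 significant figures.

φ = 105°

From Kepler's third law T² = 4π²r³/μ at r = 68000 km, T = 49.0 hours = 49.0 × 3600 s = 1.764×10^5 s: μ = 4π²r³/T² = 3.98923×10^5 km³/s².
Semi-major axis of the transfer orbit: a_t = (7810 + 68000)/2 = 37905 km.
The half-period of the transfer ellipse is t = π√(a_t³/μ) = 36707 s.
The target's mean motion on its circular orbit is ω₂ = √(μ/r₂³) = 3.5619×10^-5 rad/s.
Angle swept by the target during transfer: ω₂·t = 1.3075 rad = 74.91°.
The communications satellite traverses 180° on the transfer ellipse, so the target must lead by 180° − 74.91° = 105°.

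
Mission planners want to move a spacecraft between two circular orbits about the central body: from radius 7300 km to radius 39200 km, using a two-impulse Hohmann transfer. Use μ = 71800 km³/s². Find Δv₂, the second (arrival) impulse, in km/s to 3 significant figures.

Transfer-ellipse semi-major axis a_t = (r₁ + r₂)/2 = (7300 + 39200)/2 = 23250 km.
Circular speed at r = 39200 km: v_c = √(μ/r) = 1.35338 km/s.
Transfer-orbit speed at the same r (vis-viva, a = a_t): v_t = √[μ(2/r − 1/a_t)] = 0.758349 km/s.
Δv₂ = |v_t − v_c| = |0.758349 − 1.35338| = 0.5950 km/s.

Δv₂ = 0.595 km/s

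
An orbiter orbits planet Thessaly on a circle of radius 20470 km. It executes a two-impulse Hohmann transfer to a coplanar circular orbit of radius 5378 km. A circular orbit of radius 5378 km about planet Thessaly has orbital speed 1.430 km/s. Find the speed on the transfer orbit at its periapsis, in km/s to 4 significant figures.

v = 1.800 km/s

From the circular-orbit relation v² = μ/r at r = 5378 km: μ = v²r = (1.430)² × 5378 = 10997.5 km³/s².
Transfer-ellipse semi-major axis a_t = (r₁ + r₂)/2 = (20470 + 5378)/2 = 12924 km.
At periapsis, r = 5378 km.
Vis-viva: v = √[μ(2/r − 1/a_t)] = √[10997.5 × (2/5378 − 1/12924)] = 1.800 km/s.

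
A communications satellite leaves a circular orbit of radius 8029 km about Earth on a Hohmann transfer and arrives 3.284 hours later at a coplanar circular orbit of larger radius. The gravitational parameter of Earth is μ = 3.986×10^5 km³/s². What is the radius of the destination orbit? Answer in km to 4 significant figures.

r₂ = 27580 km

Transfer time t = 3.284 hours = 11822.4 s, and t = π√(a_t³/μ).
So a_t = (μ t²/π²)^(1/3) = (3.986×10^5 × (11822.4)² / π²)^(1/3) = 17805 km.
Since a_t = (r₁ + r₂)/2, r₂ = 2a_t − r₁ = 2×17805 − 8029 = 27581 km.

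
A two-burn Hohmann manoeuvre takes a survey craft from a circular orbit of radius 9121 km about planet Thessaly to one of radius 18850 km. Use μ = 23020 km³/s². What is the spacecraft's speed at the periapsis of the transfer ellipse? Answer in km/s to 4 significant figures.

Semi-major axis of the transfer orbit: a_t = (9121 + 18850)/2 = 13985.5 km.
At periapsis, r = 9121 km.
Vis-viva: v = √[μ(2/r − 1/a_t)] = √[23020 × (2/9121 − 1/13985.5)] = 1.844 km/s.

v = 1.844 km/s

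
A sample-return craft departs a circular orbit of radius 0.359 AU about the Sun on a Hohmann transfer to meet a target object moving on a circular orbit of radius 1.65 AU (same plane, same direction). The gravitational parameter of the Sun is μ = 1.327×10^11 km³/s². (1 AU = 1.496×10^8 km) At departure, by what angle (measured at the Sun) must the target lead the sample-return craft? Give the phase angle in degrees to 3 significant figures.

In km: r₁ = 0.359 × 1.496×10^8 = 5.37064×10^7 km; r₂ = 1.65 × 1.496×10^8 = 2.4684×10^8 km.
Semi-major axis of the transfer orbit: a_t = (5.37064×10^7 + 2.4684×10^8)/2 = 1.502732×10^8 km.
Transfer time t = π√(a_t³/μ) = 1.5887×10^7 s.
The target's mean motion on its circular orbit is ω₂ = √(μ/r₂³) = 9.3932×10^-8 rad/s.
Angle swept by the target during transfer: ω₂·t = 1.4923 rad = 85.50°.
The sample-return craft traverses 180° on the transfer ellipse, so the target must lead by 180° − 85.50° = 94.5°.

φ = 94.5°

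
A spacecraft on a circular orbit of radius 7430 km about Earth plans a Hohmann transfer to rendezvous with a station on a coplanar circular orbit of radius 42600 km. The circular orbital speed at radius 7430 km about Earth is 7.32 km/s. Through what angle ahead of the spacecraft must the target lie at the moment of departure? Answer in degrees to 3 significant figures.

φ = 99.0°

From the circular-orbit relation v² = μ/r at r = 7430 km: μ = v²r = (7.32)² × 7430 = 3.98117×10^5 km³/s².
The Hohmann ellipse has a_t = (r₁ + r₂)/2 = 25015 km.
Transfer time t = π√(a_t³/μ) = 19699.0 s.
Target angular speed ω₂ = √(μ/r₂³) = 7.17614×10^-5 rad/s.
Angle swept by the target during transfer: ω₂·t = 1.41363 rad = 81.00°.
Arrival is 180° from departure on the ellipse, so φ = 180° − 81.00° = 99.0°.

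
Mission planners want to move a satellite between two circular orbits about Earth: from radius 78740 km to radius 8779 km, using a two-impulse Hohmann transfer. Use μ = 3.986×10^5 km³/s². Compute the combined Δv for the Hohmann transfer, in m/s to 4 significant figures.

Δv = 3543 m/s

Transfer-ellipse semi-major axis a_t = (r₁ + r₂)/2 = (78740 + 8779)/2 = 43759.5 km.
At r₁ the circular-orbit speed is v₁ = √(μ/r₁) = 2.250 km/s.
On the transfer ellipse at r₁, vis-viva gives v_a = √[μ(2/r₁ − 1/a_t)] = 1.008 km/s.
First burn Δv₁ = |v_a − v₁| = 1.242 km/s.
Circular speed at r₂: v₂ = √(μ/r₂) = 6.738 km/s.
Transfer-orbit speed at r₂: v_p = √[μ(2/r₂ − 1/a_t)] = 9.039 km/s.
Second burn Δv₂ = |v₂ − v_p| = 2.301 km/s.
Δv = Δv₁ + Δv₂ = 1.242 + 2.301 = 3.543 km/s.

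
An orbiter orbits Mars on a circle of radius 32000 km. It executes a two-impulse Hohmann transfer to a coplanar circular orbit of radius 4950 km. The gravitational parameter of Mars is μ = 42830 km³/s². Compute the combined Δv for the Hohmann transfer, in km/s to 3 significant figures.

Δv = 1.49 km/s

Transfer-ellipse semi-major axis a_t = (r₁ + r₂)/2 = (32000 + 4950)/2 = 18475 km.
Circular speed at r₁: v₁ = √(μ/r₁) = √(42830/32000) = 1.1569 km/s.
Transfer-orbit speed at r₁ (v² = μ(2/r − 1/a)): v_a = √[μ(2/r₁ − 1/a_t)] = 0.59884 km/s.
First burn Δv₁ = |v_a − v₁| = 0.5581 km/s.
Circular speed at r₂: v₂ = √(μ/r₂) = 2.9415 km/s.
Transfer-orbit speed at r₂: v_p = √[μ(2/r₂ − 1/a_t)] = 3.8713 km/s.
Second burn Δv₂ = |v₂ − v_p| = 0.9298 km/s.
Total Δv = Δv₁ + Δv₂ = 1.488 km/s.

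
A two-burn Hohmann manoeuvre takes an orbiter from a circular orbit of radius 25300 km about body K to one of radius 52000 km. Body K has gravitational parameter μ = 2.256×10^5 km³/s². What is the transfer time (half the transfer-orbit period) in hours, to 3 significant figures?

The Hohmann ellipse has a_t = (r₁ + r₂)/2 = 38650 km.
By Kepler's third law the transfer-orbit period is T = 2π√(a_t³/μ), so t = T/2 = 50260 s.
Converting: 50260 s ÷ 3600 s/hour = 14.0 hours.

t = 14.0 hours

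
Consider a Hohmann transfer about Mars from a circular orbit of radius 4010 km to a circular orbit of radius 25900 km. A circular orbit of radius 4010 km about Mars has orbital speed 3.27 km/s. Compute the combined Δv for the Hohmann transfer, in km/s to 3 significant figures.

From the circular-orbit relation v² = μ/r at r = 4010 km: μ = v²r = (3.27)² × 4010 = 42878.5 km³/s².
Semi-major axis of the transfer orbit: a_t = (4010 + 25900)/2 = 14955 km.
Circular speed at r₁: v₁ = √(μ/r₁) = √(42878.5/4010) = 3.2700 km/s.
On the transfer ellipse at r₁, v² = μ(2/r − 1/a) gives v_p = √[μ(2/r₁ − 1/a_t)] = 4.3033 km/s.
First burn Δv₁ = |v_p − v₁| = 1.0333 km/s.
At r₂, v₂ = √(μ/r₂) = 1.28668 km/s.
Transfer-orbit speed at r₂: v_a = √[μ(2/r₂ − 1/a_t)] = 0.666268 km/s.
Second burn Δv₂ = |v₂ − v_a| = 0.62041 km/s.
Total Δv = Δv₁ + Δv₂ = 1.654 km/s.

Δv = 1.65 km/s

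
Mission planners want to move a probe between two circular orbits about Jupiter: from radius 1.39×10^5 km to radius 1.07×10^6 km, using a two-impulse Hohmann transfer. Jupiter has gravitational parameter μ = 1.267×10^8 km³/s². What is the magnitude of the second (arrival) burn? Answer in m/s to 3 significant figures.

The Hohmann ellipse has a_t = (r₁ + r₂)/2 = 6.045×10^5 km.
On the circular orbit at r = 1.070×10^6 km, v_c = √(μ/r) = 10.882 km/s.
Transfer-orbit speed at the same r (vis-viva, a = a_t): v_t = √[μ(2/r − 1/a_t)] = 5.2180 km/s.
Δv₂ = |v_t − v_c| = |5.2180 − 10.882| = 5.664 km/s.

Δv₂ = 5660 m/s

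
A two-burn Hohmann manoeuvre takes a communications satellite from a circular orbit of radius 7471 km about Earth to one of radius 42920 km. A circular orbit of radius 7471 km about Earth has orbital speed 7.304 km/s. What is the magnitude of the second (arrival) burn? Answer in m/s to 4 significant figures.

Δv₂ = 1388 m/s

From the circular-orbit relation v² = μ/r at r = 7471 km: μ = v²r = (7.304)² × 7471 = 3.98566×10^5 km³/s².
The Hohmann ellipse has a_t = (r₁ + r₂)/2 = 25195.5 km.
Circular speed at r = 42920 km: v_c = √(μ/r) = 3.047 km/s.
Vis-viva on the transfer ellipse at r = 42920 km gives v_t = √[μ(2/r − 1/a_t)] = 1.659 km/s.
Δv₂ = |v_t − v_c| = |1.659 − 3.047| = 1.388 km/s.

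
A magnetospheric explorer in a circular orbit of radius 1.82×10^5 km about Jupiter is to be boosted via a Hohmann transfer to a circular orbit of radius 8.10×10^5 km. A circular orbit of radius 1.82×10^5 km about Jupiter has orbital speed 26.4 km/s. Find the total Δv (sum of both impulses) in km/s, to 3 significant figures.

Δv = 12.3 km/s

From the circular-orbit relation v² = μ/r at r = 1.82×10^5 km: μ = v²r = (26.4)² × 1.82×10^5 = 1.26847×10^8 km³/s².
Semi-major axis of the transfer orbit: a_t = (1.820×10^5 + 8.100×10^5)/2 = 4.960×10^5 km.
At r₁ the circular-orbit speed is v₁ = √(μ/r₁) = 26.400 km/s.
Transfer-orbit speed at r₁ (vis-viva equation): v_p = √[μ(2/r₁ − 1/a_t)] = 33.737 km/s.
First burn Δv₁ = |v_p − v₁| = 7.337 km/s.
At r₂, v₂ = √(μ/r₂) = 12.514 km/s.
Transfer-orbit speed at r₂: v_a = √[μ(2/r₂ − 1/a_t)] = 7.5804 km/s.
Second burn Δv₂ = |v₂ − v_a| = 4.934 km/s.
Δv = Δv₁ + Δv₂ = 7.337 + 4.934 = 12.27 km/s.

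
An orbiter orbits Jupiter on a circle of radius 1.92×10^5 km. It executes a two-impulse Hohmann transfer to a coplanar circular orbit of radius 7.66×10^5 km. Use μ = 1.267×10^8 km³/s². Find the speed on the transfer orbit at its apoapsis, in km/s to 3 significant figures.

v = 8.14 km/s

The Hohmann ellipse has a_t = (r₁ + r₂)/2 = 4.790×10^5 km.
The apoapsis of the transfer ellipse is at r = 7.660×10^5 km.
Applying v² = μ(2/r − 1/a_t): v = 8.142 km/s.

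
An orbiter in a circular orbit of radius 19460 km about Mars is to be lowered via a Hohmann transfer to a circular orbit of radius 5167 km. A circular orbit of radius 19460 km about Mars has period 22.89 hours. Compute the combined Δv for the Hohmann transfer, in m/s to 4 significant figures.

From Kepler's third law T² = 4π²r³/μ at r = 19460 km, T = 22.89 hours = 22.89 × 3600 s = 82404 s: μ = 4π²r³/T² = 42844.2 km³/s².
Semi-major axis of the transfer orbit: a_t = (19460 + 5167)/2 = 12313.5 km.
At r₁ the circular-orbit speed is v₁ = √(μ/r₁) = 1.4838 km/s.
On the transfer ellipse at r₁, vis-viva gives v_a = √[μ(2/r₁ − 1/a_t)] = 0.96118 km/s.
First burn Δv₁ = |v_a − v₁| = 0.5226 km/s.
Circular speed at r₂: v₂ = √(μ/r₂) = 2.8796 km/s.
Transfer-orbit speed at r₂: v_p = √[μ(2/r₂ − 1/a_t)] = 3.6200 km/s.
Second burn Δv₂ = |v₂ − v_p| = 0.7404 km/s.
Total Δv = Δv₁ + Δv₂ = 1.263 km/s.

Δv = 1263 m/s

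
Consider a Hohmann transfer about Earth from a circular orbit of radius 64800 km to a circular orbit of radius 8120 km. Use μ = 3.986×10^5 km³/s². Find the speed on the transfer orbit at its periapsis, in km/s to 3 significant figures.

v = 9.34 km/s

The Hohmann ellipse has a_t = (r₁ + r₂)/2 = 36460 km.
At periapsis, r = 8120 km.
Applying v² = μ(2/r − 1/a_t): v = 9.340 km/s.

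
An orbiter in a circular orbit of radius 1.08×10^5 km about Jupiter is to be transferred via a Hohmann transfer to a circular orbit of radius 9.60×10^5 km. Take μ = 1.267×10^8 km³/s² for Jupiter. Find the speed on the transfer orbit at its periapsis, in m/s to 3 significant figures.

v = 45900 m/s

Transfer-ellipse semi-major axis a_t = (r₁ + r₂)/2 = (1.080×10^5 + 9.600×10^5)/2 = 5.340×10^5 km.
At periapsis, r = 1.080×10^5 km.
From the vis-viva equation, v = √[μ(2/r − 1/a_t)] = 45.92 km/s.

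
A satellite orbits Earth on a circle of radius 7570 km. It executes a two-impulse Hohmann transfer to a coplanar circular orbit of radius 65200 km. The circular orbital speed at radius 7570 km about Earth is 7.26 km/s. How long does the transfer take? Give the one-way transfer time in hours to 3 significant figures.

t = 9.59 hours

From the circular-orbit relation v² = μ/r at r = 7570 km: μ = v²r = (7.26)² × 7570 = 3.98997×10^5 km³/s².
Semi-major axis of the transfer orbit: a_t = (7570 + 65200)/2 = 36385 km.
By Kepler's third law the transfer-orbit period is T = 2π√(a_t³/μ), so t = T/2 = 34520 s.
Converting: 34520 s ÷ 3600 s/hour = 9.59 hours.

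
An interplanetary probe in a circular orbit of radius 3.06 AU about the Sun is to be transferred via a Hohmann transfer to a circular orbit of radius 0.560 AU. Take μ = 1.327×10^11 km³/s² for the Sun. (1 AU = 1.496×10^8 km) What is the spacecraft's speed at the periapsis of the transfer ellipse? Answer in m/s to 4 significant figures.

In km: r₁ = 3.06 × 1.496×10^8 = 4.57776×10^8 km; r₂ = 0.560 × 1.496×10^8 = 8.3776×10^7 km.
The Hohmann ellipse has a_t = (r₁ + r₂)/2 = 2.70776×10^8 km.
The periapsis of the transfer ellipse is at r = 8.3776×10^7 km.
Applying v² = μ(2/r − 1/a_t): v = 51.75 km/s.

v = 51750 m/s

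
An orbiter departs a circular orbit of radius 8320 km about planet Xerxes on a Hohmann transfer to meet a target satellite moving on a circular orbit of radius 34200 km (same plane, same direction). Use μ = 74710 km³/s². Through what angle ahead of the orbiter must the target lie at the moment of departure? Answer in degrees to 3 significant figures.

Transfer-ellipse semi-major axis a_t = (r₁ + r₂)/2 = (8320 + 34200)/2 = 21260 km.
Transfer time t = π√(a_t³/μ) = 35629 s.
Target angular speed ω₂ = √(μ/r₂³) = 4.3217×10^-5 rad/s.
Angle swept by the target during transfer: ω₂·t = 1.5398 rad = 88.22°.
The orbiter traverses 180° on the transfer ellipse, so the target must lead by 180° − 88.22° = 91.8°.

φ = 91.8°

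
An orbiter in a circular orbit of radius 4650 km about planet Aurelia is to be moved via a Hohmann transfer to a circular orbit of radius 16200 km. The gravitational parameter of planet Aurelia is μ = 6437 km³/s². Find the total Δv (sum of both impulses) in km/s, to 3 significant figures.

Transfer-ellipse semi-major axis a_t = (r₁ + r₂)/2 = (4650 + 16200)/2 = 10425 km.
At r₁ the circular-orbit speed is v₁ = √(μ/r₁) = 1.1766 km/s.
Transfer-orbit speed at r₁ (v² = μ(2/r − 1/a)): v_p = √[μ(2/r₁ − 1/a_t)] = 1.4667 km/s.
First burn Δv₁ = |v_p − v₁| = 0.2901 km/s.
Circular speed at r₂: v₂ = √(μ/r₂) = 0.6304 km/s.
Transfer-orbit speed at r₂: v_a = √[μ(2/r₂ − 1/a_t)] = 0.4210 km/s.
Second burn Δv₂ = |v₂ − v_a| = 0.2094 km/s.
Total Δv = Δv₁ + Δv₂ = 0.4995 km/s.

Δv = 0.499 km/s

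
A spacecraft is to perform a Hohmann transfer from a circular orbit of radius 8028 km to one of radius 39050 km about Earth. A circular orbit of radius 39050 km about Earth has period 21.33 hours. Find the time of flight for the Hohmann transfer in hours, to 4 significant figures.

From Kepler's third law T² = 4π²r³/μ at r = 39050 km, T = 21.33 hours = 21.33 × 3600 s = 76788 s: μ = 4π²r³/T² = 3.98691×10^5 km³/s².
The Hohmann ellipse has a_t = (r₁ + r₂)/2 = 23539 km.
By Kepler's third law the transfer-orbit period is T = 2π√(a_t³/μ), so t = T/2 = 17969 s.
Converting: 17969 s ÷ 3600 s/hour = 4.991 hours.

t = 4.991 hours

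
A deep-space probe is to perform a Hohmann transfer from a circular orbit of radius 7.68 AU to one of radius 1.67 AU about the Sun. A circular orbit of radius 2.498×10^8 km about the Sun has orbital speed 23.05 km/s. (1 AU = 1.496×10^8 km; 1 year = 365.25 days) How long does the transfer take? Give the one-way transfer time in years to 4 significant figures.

From the circular-orbit relation v² = μ/r at r = 2.498×10^8 km: μ = v²r = (23.05)² × 2.498×10^8 = 1.32719×10^11 km³/s².
In km: r₁ = 7.68 × 1.496×10^8 = 1.148928×10^9 km; r₂ = 1.67 × 1.496×10^8 = 2.49832×10^8 km.
Transfer-ellipse semi-major axis a_t = (r₁ + r₂)/2 = (1.148928×10^9 + 2.49832×10^8)/2 = 6.9938×10^8 km.
By Kepler's third law the transfer-orbit period is T = 2π√(a_t³/μ), so t = T/2 = 1.595×10^8 s.
Converting: 1.595×10^8 s ÷ 3.15576×10^7 s/year (365.25 × 86400) = 5.054 years.

t = 5.054 years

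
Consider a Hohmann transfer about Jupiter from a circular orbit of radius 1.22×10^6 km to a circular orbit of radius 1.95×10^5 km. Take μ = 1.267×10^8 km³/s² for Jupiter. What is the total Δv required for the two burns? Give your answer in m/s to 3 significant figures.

Δv = 12800 m/s

Semi-major axis of the transfer orbit: a_t = (1.220×10^6 + 1.950×10^5)/2 = 7.075×10^5 km.
At r₁ the circular-orbit speed is v₁ = √(μ/r₁) = 10.191 km/s.
Transfer-orbit speed at r₁ (vis-viva): v_a = √[μ(2/r₁ − 1/a_t)] = 5.3501 km/s.
First burn Δv₁ = |v_a − v₁| = 4.841 km/s.
Circular speed at r₂: v₂ = √(μ/r₂) = 25.490 km/s.
Transfer-orbit speed at r₂: v_p = √[μ(2/r₂ − 1/a_t)] = 33.472 km/s.
Second burn Δv₂ = |v₂ − v_p| = 7.982 km/s.
Δv = Δv₁ + Δv₂ = 4.841 + 7.982 = 12.82 km/s.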